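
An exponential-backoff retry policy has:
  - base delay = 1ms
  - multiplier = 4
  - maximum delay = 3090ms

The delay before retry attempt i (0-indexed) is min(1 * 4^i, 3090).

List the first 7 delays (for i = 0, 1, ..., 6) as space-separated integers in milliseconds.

Computing each delay:
  i=0: min(1*4^0, 3090) = 1
  i=1: min(1*4^1, 3090) = 4
  i=2: min(1*4^2, 3090) = 16
  i=3: min(1*4^3, 3090) = 64
  i=4: min(1*4^4, 3090) = 256
  i=5: min(1*4^5, 3090) = 1024
  i=6: min(1*4^6, 3090) = 3090

Answer: 1 4 16 64 256 1024 3090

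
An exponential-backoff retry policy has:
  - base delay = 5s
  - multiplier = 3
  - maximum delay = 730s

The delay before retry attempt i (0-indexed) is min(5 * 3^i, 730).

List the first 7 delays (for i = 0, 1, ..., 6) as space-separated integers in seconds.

Answer: 5 15 45 135 405 730 730

Derivation:
Computing each delay:
  i=0: min(5*3^0, 730) = 5
  i=1: min(5*3^1, 730) = 15
  i=2: min(5*3^2, 730) = 45
  i=3: min(5*3^3, 730) = 135
  i=4: min(5*3^4, 730) = 405
  i=5: min(5*3^5, 730) = 730
  i=6: min(5*3^6, 730) = 730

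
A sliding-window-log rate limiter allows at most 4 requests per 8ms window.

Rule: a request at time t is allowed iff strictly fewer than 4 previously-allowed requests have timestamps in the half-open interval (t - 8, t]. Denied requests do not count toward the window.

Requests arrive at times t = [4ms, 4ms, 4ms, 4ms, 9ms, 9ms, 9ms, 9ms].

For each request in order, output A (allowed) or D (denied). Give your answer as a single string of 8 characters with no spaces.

Tracking allowed requests in the window:
  req#1 t=4ms: ALLOW
  req#2 t=4ms: ALLOW
  req#3 t=4ms: ALLOW
  req#4 t=4ms: ALLOW
  req#5 t=9ms: DENY
  req#6 t=9ms: DENY
  req#7 t=9ms: DENY
  req#8 t=9ms: DENY

Answer: AAAADDDD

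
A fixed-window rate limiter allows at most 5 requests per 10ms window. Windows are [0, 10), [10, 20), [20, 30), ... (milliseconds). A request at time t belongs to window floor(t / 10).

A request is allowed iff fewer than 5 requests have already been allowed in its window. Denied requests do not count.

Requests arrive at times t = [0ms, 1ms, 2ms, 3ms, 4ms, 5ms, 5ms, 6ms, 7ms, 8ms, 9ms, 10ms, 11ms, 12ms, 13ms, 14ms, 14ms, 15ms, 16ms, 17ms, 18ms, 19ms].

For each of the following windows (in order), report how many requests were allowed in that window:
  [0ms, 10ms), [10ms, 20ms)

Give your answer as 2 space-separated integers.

Answer: 5 5

Derivation:
Processing requests:
  req#1 t=0ms (window 0): ALLOW
  req#2 t=1ms (window 0): ALLOW
  req#3 t=2ms (window 0): ALLOW
  req#4 t=3ms (window 0): ALLOW
  req#5 t=4ms (window 0): ALLOW
  req#6 t=5ms (window 0): DENY
  req#7 t=5ms (window 0): DENY
  req#8 t=6ms (window 0): DENY
  req#9 t=7ms (window 0): DENY
  req#10 t=8ms (window 0): DENY
  req#11 t=9ms (window 0): DENY
  req#12 t=10ms (window 1): ALLOW
  req#13 t=11ms (window 1): ALLOW
  req#14 t=12ms (window 1): ALLOW
  req#15 t=13ms (window 1): ALLOW
  req#16 t=14ms (window 1): ALLOW
  req#17 t=14ms (window 1): DENY
  req#18 t=15ms (window 1): DENY
  req#19 t=16ms (window 1): DENY
  req#20 t=17ms (window 1): DENY
  req#21 t=18ms (window 1): DENY
  req#22 t=19ms (window 1): DENY

Allowed counts by window: 5 5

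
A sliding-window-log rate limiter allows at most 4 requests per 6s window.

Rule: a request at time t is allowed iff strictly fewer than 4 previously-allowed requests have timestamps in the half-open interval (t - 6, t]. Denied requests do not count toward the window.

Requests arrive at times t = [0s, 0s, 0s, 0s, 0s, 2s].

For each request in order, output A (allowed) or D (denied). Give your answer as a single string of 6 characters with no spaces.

Answer: AAAADD

Derivation:
Tracking allowed requests in the window:
  req#1 t=0s: ALLOW
  req#2 t=0s: ALLOW
  req#3 t=0s: ALLOW
  req#4 t=0s: ALLOW
  req#5 t=0s: DENY
  req#6 t=2s: DENY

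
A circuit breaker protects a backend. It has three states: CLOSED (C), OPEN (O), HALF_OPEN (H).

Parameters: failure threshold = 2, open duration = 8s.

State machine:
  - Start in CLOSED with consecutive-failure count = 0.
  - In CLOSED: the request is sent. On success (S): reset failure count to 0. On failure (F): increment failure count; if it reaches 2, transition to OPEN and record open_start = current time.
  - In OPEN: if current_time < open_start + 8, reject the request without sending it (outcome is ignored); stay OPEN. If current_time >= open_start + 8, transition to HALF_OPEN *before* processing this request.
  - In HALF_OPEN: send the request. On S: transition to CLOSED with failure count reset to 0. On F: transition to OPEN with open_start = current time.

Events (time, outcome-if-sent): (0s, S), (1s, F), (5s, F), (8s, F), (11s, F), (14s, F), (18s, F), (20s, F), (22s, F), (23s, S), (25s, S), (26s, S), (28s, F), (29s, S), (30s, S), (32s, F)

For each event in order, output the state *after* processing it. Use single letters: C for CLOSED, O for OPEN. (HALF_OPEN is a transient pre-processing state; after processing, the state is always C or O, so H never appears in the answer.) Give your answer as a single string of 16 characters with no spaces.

State after each event:
  event#1 t=0s outcome=S: state=CLOSED
  event#2 t=1s outcome=F: state=CLOSED
  event#3 t=5s outcome=F: state=OPEN
  event#4 t=8s outcome=F: state=OPEN
  event#5 t=11s outcome=F: state=OPEN
  event#6 t=14s outcome=F: state=OPEN
  event#7 t=18s outcome=F: state=OPEN
  event#8 t=20s outcome=F: state=OPEN
  event#9 t=22s outcome=F: state=OPEN
  event#10 t=23s outcome=S: state=OPEN
  event#11 t=25s outcome=S: state=OPEN
  event#12 t=26s outcome=S: state=OPEN
  event#13 t=28s outcome=F: state=OPEN
  event#14 t=29s outcome=S: state=OPEN
  event#15 t=30s outcome=S: state=CLOSED
  event#16 t=32s outcome=F: state=CLOSED

Answer: CCOOOOOOOOOOOOCC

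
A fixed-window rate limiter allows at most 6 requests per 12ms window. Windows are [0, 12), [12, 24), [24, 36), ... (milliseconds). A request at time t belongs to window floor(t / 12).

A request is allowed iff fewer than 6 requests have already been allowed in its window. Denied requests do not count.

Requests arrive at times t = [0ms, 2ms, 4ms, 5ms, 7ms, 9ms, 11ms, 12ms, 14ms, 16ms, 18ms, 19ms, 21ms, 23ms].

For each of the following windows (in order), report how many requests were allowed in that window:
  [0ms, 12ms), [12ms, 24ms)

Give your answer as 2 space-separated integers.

Processing requests:
  req#1 t=0ms (window 0): ALLOW
  req#2 t=2ms (window 0): ALLOW
  req#3 t=4ms (window 0): ALLOW
  req#4 t=5ms (window 0): ALLOW
  req#5 t=7ms (window 0): ALLOW
  req#6 t=9ms (window 0): ALLOW
  req#7 t=11ms (window 0): DENY
  req#8 t=12ms (window 1): ALLOW
  req#9 t=14ms (window 1): ALLOW
  req#10 t=16ms (window 1): ALLOW
  req#11 t=18ms (window 1): ALLOW
  req#12 t=19ms (window 1): ALLOW
  req#13 t=21ms (window 1): ALLOW
  req#14 t=23ms (window 1): DENY

Allowed counts by window: 6 6

Answer: 6 6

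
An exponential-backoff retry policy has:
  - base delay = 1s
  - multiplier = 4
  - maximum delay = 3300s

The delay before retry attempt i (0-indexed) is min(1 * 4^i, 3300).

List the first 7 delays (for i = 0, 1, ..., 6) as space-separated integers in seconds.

Answer: 1 4 16 64 256 1024 3300

Derivation:
Computing each delay:
  i=0: min(1*4^0, 3300) = 1
  i=1: min(1*4^1, 3300) = 4
  i=2: min(1*4^2, 3300) = 16
  i=3: min(1*4^3, 3300) = 64
  i=4: min(1*4^4, 3300) = 256
  i=5: min(1*4^5, 3300) = 1024
  i=6: min(1*4^6, 3300) = 3300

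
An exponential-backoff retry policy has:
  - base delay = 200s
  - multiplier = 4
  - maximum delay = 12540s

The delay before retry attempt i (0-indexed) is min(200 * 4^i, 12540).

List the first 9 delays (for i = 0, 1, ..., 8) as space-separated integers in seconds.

Computing each delay:
  i=0: min(200*4^0, 12540) = 200
  i=1: min(200*4^1, 12540) = 800
  i=2: min(200*4^2, 12540) = 3200
  i=3: min(200*4^3, 12540) = 12540
  i=4: min(200*4^4, 12540) = 12540
  i=5: min(200*4^5, 12540) = 12540
  i=6: min(200*4^6, 12540) = 12540
  i=7: min(200*4^7, 12540) = 12540
  i=8: min(200*4^8, 12540) = 12540

Answer: 200 800 3200 12540 12540 12540 12540 12540 12540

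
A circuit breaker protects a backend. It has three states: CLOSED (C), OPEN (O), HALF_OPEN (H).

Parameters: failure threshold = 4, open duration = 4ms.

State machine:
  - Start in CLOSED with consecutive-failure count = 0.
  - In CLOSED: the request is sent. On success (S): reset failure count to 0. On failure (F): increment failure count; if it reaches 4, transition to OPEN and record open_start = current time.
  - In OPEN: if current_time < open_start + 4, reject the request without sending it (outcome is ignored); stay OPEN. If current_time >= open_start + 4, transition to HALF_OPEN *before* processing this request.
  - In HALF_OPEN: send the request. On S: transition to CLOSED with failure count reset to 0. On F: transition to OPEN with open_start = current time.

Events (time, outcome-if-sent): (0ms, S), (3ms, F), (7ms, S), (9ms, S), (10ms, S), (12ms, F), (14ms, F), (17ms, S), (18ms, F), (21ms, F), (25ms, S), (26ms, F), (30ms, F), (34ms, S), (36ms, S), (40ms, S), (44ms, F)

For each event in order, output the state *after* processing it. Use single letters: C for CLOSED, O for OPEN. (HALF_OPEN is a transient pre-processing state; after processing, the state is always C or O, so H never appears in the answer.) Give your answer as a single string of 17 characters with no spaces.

Answer: CCCCCCCCCCCCCCCCC

Derivation:
State after each event:
  event#1 t=0ms outcome=S: state=CLOSED
  event#2 t=3ms outcome=F: state=CLOSED
  event#3 t=7ms outcome=S: state=CLOSED
  event#4 t=9ms outcome=S: state=CLOSED
  event#5 t=10ms outcome=S: state=CLOSED
  event#6 t=12ms outcome=F: state=CLOSED
  event#7 t=14ms outcome=F: state=CLOSED
  event#8 t=17ms outcome=S: state=CLOSED
  event#9 t=18ms outcome=F: state=CLOSED
  event#10 t=21ms outcome=F: state=CLOSED
  event#11 t=25ms outcome=S: state=CLOSED
  event#12 t=26ms outcome=F: state=CLOSED
  event#13 t=30ms outcome=F: state=CLOSED
  event#14 t=34ms outcome=S: state=CLOSED
  event#15 t=36ms outcome=S: state=CLOSED
  event#16 t=40ms outcome=S: state=CLOSED
  event#17 t=44ms outcome=F: state=CLOSED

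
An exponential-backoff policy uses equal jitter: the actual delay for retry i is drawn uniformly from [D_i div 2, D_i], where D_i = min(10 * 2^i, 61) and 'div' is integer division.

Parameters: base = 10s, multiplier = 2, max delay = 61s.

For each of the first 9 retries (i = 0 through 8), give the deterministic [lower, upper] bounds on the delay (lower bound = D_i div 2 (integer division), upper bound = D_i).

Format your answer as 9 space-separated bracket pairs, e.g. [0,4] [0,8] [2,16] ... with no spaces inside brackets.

Answer: [5,10] [10,20] [20,40] [30,61] [30,61] [30,61] [30,61] [30,61] [30,61]

Derivation:
Computing bounds per retry:
  i=0: D_i=min(10*2^0,61)=10, bounds=[5,10]
  i=1: D_i=min(10*2^1,61)=20, bounds=[10,20]
  i=2: D_i=min(10*2^2,61)=40, bounds=[20,40]
  i=3: D_i=min(10*2^3,61)=61, bounds=[30,61]
  i=4: D_i=min(10*2^4,61)=61, bounds=[30,61]
  i=5: D_i=min(10*2^5,61)=61, bounds=[30,61]
  i=6: D_i=min(10*2^6,61)=61, bounds=[30,61]
  i=7: D_i=min(10*2^7,61)=61, bounds=[30,61]
  i=8: D_i=min(10*2^8,61)=61, bounds=[30,61]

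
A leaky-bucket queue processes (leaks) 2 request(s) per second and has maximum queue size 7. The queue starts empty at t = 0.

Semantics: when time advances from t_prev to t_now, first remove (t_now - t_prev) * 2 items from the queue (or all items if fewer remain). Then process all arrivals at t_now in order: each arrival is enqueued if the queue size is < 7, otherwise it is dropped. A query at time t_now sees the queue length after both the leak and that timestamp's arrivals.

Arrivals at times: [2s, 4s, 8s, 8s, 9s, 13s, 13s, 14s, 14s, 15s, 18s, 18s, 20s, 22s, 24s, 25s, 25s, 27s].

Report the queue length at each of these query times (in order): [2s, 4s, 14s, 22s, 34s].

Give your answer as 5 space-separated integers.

Queue lengths at query times:
  query t=2s: backlog = 1
  query t=4s: backlog = 1
  query t=14s: backlog = 2
  query t=22s: backlog = 1
  query t=34s: backlog = 0

Answer: 1 1 2 1 0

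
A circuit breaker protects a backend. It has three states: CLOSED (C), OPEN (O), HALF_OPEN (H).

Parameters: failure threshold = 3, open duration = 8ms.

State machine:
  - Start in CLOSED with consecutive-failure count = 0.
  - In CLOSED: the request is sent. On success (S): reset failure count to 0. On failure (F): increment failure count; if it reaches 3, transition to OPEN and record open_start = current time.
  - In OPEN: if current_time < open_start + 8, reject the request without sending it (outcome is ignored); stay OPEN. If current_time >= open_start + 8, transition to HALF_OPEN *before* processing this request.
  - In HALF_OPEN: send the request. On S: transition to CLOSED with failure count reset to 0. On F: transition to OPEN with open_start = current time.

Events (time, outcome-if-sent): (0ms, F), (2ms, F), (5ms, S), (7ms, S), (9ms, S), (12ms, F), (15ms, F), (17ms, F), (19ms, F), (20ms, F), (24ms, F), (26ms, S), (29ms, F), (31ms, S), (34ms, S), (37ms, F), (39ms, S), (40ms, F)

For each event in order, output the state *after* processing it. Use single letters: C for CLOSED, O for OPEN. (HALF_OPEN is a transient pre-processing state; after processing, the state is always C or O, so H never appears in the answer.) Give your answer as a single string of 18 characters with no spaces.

Answer: CCCCCCCOOOOCCCCCCC

Derivation:
State after each event:
  event#1 t=0ms outcome=F: state=CLOSED
  event#2 t=2ms outcome=F: state=CLOSED
  event#3 t=5ms outcome=S: state=CLOSED
  event#4 t=7ms outcome=S: state=CLOSED
  event#5 t=9ms outcome=S: state=CLOSED
  event#6 t=12ms outcome=F: state=CLOSED
  event#7 t=15ms outcome=F: state=CLOSED
  event#8 t=17ms outcome=F: state=OPEN
  event#9 t=19ms outcome=F: state=OPEN
  event#10 t=20ms outcome=F: state=OPEN
  event#11 t=24ms outcome=F: state=OPEN
  event#12 t=26ms outcome=S: state=CLOSED
  event#13 t=29ms outcome=F: state=CLOSED
  event#14 t=31ms outcome=S: state=CLOSED
  event#15 t=34ms outcome=S: state=CLOSED
  event#16 t=37ms outcome=F: state=CLOSED
  event#17 t=39ms outcome=S: state=CLOSED
  event#18 t=40ms outcome=F: state=CLOSED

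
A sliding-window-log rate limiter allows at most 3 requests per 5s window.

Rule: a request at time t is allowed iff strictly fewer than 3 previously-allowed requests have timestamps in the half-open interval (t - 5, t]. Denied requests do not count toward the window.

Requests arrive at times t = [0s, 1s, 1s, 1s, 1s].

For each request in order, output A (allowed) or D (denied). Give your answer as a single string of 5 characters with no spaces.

Tracking allowed requests in the window:
  req#1 t=0s: ALLOW
  req#2 t=1s: ALLOW
  req#3 t=1s: ALLOW
  req#4 t=1s: DENY
  req#5 t=1s: DENY

Answer: AAADD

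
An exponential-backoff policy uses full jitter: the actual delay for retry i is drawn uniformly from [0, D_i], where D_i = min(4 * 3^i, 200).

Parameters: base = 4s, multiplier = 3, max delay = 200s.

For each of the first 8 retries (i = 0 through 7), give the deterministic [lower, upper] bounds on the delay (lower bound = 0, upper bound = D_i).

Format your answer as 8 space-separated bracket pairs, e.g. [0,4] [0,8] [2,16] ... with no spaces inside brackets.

Computing bounds per retry:
  i=0: D_i=min(4*3^0,200)=4, bounds=[0,4]
  i=1: D_i=min(4*3^1,200)=12, bounds=[0,12]
  i=2: D_i=min(4*3^2,200)=36, bounds=[0,36]
  i=3: D_i=min(4*3^3,200)=108, bounds=[0,108]
  i=4: D_i=min(4*3^4,200)=200, bounds=[0,200]
  i=5: D_i=min(4*3^5,200)=200, bounds=[0,200]
  i=6: D_i=min(4*3^6,200)=200, bounds=[0,200]
  i=7: D_i=min(4*3^7,200)=200, bounds=[0,200]

Answer: [0,4] [0,12] [0,36] [0,108] [0,200] [0,200] [0,200] [0,200]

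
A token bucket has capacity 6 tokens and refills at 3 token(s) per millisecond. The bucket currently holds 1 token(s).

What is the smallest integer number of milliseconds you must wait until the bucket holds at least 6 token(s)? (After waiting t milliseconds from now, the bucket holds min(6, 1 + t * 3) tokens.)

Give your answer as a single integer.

Need 1 + t * 3 >= 6, so t >= 5/3.
Smallest integer t = ceil(5/3) = 2.

Answer: 2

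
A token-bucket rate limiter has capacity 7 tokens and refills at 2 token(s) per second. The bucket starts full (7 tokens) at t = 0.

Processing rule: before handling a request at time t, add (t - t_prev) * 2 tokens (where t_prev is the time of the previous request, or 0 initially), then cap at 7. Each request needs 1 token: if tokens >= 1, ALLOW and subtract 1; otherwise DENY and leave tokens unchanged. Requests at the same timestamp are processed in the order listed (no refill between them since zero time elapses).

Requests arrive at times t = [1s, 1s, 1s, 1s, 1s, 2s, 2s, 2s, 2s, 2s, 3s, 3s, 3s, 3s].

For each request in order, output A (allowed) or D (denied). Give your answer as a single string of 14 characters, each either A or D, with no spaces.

Answer: AAAAAAAAADAADD

Derivation:
Simulating step by step:
  req#1 t=1s: ALLOW
  req#2 t=1s: ALLOW
  req#3 t=1s: ALLOW
  req#4 t=1s: ALLOW
  req#5 t=1s: ALLOW
  req#6 t=2s: ALLOW
  req#7 t=2s: ALLOW
  req#8 t=2s: ALLOW
  req#9 t=2s: ALLOW
  req#10 t=2s: DENY
  req#11 t=3s: ALLOW
  req#12 t=3s: ALLOW
  req#13 t=3s: DENY
  req#14 t=3s: DENY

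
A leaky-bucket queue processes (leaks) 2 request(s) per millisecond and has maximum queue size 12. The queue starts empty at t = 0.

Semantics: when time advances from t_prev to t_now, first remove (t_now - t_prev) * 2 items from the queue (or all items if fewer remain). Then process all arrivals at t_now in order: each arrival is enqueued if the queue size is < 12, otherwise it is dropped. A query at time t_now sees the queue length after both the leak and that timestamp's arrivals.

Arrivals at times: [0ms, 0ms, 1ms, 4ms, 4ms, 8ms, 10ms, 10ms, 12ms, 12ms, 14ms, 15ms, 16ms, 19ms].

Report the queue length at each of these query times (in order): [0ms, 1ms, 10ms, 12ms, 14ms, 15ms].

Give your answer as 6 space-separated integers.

Answer: 2 1 2 2 1 1

Derivation:
Queue lengths at query times:
  query t=0ms: backlog = 2
  query t=1ms: backlog = 1
  query t=10ms: backlog = 2
  query t=12ms: backlog = 2
  query t=14ms: backlog = 1
  query t=15ms: backlog = 1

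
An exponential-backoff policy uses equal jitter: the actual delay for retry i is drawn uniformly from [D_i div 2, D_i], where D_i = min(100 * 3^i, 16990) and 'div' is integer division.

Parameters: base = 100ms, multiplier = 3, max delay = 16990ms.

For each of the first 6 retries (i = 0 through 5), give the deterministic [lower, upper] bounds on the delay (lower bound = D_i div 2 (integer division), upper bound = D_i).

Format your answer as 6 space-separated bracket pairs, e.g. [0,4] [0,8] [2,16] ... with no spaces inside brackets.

Computing bounds per retry:
  i=0: D_i=min(100*3^0,16990)=100, bounds=[50,100]
  i=1: D_i=min(100*3^1,16990)=300, bounds=[150,300]
  i=2: D_i=min(100*3^2,16990)=900, bounds=[450,900]
  i=3: D_i=min(100*3^3,16990)=2700, bounds=[1350,2700]
  i=4: D_i=min(100*3^4,16990)=8100, bounds=[4050,8100]
  i=5: D_i=min(100*3^5,16990)=16990, bounds=[8495,16990]

Answer: [50,100] [150,300] [450,900] [1350,2700] [4050,8100] [8495,16990]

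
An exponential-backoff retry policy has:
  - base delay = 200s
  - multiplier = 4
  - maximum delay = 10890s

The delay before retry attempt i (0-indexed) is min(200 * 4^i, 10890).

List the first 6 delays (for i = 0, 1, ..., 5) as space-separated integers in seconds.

Answer: 200 800 3200 10890 10890 10890

Derivation:
Computing each delay:
  i=0: min(200*4^0, 10890) = 200
  i=1: min(200*4^1, 10890) = 800
  i=2: min(200*4^2, 10890) = 3200
  i=3: min(200*4^3, 10890) = 10890
  i=4: min(200*4^4, 10890) = 10890
  i=5: min(200*4^5, 10890) = 10890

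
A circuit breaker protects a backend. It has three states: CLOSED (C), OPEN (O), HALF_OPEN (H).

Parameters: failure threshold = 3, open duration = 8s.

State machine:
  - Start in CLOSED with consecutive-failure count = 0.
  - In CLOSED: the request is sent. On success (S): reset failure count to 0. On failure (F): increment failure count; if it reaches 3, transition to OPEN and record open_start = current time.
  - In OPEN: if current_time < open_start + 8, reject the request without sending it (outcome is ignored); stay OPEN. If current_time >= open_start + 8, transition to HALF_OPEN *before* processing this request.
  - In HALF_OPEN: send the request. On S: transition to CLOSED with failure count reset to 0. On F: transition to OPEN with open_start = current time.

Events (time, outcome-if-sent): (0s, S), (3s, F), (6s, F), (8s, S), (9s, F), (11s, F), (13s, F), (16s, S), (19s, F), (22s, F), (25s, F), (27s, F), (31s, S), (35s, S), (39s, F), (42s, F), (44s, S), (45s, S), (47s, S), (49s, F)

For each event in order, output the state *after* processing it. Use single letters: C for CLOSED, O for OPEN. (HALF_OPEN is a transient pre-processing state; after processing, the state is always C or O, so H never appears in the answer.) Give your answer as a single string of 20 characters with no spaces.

State after each event:
  event#1 t=0s outcome=S: state=CLOSED
  event#2 t=3s outcome=F: state=CLOSED
  event#3 t=6s outcome=F: state=CLOSED
  event#4 t=8s outcome=S: state=CLOSED
  event#5 t=9s outcome=F: state=CLOSED
  event#6 t=11s outcome=F: state=CLOSED
  event#7 t=13s outcome=F: state=OPEN
  event#8 t=16s outcome=S: state=OPEN
  event#9 t=19s outcome=F: state=OPEN
  event#10 t=22s outcome=F: state=OPEN
  event#11 t=25s outcome=F: state=OPEN
  event#12 t=27s outcome=F: state=OPEN
  event#13 t=31s outcome=S: state=CLOSED
  event#14 t=35s outcome=S: state=CLOSED
  event#15 t=39s outcome=F: state=CLOSED
  event#16 t=42s outcome=F: state=CLOSED
  event#17 t=44s outcome=S: state=CLOSED
  event#18 t=45s outcome=S: state=CLOSED
  event#19 t=47s outcome=S: state=CLOSED
  event#20 t=49s outcome=F: state=CLOSED

Answer: CCCCCCOOOOOOCCCCCCCC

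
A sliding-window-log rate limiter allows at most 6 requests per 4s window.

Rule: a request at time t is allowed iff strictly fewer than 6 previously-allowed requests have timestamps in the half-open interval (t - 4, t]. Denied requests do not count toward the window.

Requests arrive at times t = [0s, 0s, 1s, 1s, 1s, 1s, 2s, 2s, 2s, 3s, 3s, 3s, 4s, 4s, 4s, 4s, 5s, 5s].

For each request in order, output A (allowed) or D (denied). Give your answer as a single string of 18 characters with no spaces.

Answer: AAAAAADDDDDDAADDAA

Derivation:
Tracking allowed requests in the window:
  req#1 t=0s: ALLOW
  req#2 t=0s: ALLOW
  req#3 t=1s: ALLOW
  req#4 t=1s: ALLOW
  req#5 t=1s: ALLOW
  req#6 t=1s: ALLOW
  req#7 t=2s: DENY
  req#8 t=2s: DENY
  req#9 t=2s: DENY
  req#10 t=3s: DENY
  req#11 t=3s: DENY
  req#12 t=3s: DENY
  req#13 t=4s: ALLOW
  req#14 t=4s: ALLOW
  req#15 t=4s: DENY
  req#16 t=4s: DENY
  req#17 t=5s: ALLOW
  req#18 t=5s: ALLOW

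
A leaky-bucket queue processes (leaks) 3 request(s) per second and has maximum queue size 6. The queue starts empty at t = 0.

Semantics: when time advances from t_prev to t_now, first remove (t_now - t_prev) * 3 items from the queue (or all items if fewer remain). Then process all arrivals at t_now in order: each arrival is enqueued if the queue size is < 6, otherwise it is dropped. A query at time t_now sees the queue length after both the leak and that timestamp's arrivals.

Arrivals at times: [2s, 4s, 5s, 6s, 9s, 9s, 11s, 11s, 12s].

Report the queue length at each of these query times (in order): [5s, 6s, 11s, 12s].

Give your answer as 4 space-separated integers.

Answer: 1 1 2 1

Derivation:
Queue lengths at query times:
  query t=5s: backlog = 1
  query t=6s: backlog = 1
  query t=11s: backlog = 2
  query t=12s: backlog = 1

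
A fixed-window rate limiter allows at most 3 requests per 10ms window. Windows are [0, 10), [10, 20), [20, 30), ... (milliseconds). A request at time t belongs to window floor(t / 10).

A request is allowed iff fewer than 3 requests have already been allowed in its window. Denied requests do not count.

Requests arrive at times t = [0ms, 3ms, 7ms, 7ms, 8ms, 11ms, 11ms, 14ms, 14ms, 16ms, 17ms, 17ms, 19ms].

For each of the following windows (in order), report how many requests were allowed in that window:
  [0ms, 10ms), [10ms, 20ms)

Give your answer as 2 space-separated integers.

Processing requests:
  req#1 t=0ms (window 0): ALLOW
  req#2 t=3ms (window 0): ALLOW
  req#3 t=7ms (window 0): ALLOW
  req#4 t=7ms (window 0): DENY
  req#5 t=8ms (window 0): DENY
  req#6 t=11ms (window 1): ALLOW
  req#7 t=11ms (window 1): ALLOW
  req#8 t=14ms (window 1): ALLOW
  req#9 t=14ms (window 1): DENY
  req#10 t=16ms (window 1): DENY
  req#11 t=17ms (window 1): DENY
  req#12 t=17ms (window 1): DENY
  req#13 t=19ms (window 1): DENY

Allowed counts by window: 3 3

Answer: 3 3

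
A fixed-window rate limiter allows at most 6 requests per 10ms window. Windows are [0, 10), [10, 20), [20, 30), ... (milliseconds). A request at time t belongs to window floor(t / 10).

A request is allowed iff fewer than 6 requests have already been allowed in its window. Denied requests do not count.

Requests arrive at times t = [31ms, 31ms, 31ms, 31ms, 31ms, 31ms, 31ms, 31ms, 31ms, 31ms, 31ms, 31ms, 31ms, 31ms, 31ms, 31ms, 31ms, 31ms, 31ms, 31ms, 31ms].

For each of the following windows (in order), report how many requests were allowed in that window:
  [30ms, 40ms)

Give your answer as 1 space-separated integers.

Processing requests:
  req#1 t=31ms (window 3): ALLOW
  req#2 t=31ms (window 3): ALLOW
  req#3 t=31ms (window 3): ALLOW
  req#4 t=31ms (window 3): ALLOW
  req#5 t=31ms (window 3): ALLOW
  req#6 t=31ms (window 3): ALLOW
  req#7 t=31ms (window 3): DENY
  req#8 t=31ms (window 3): DENY
  req#9 t=31ms (window 3): DENY
  req#10 t=31ms (window 3): DENY
  req#11 t=31ms (window 3): DENY
  req#12 t=31ms (window 3): DENY
  req#13 t=31ms (window 3): DENY
  req#14 t=31ms (window 3): DENY
  req#15 t=31ms (window 3): DENY
  req#16 t=31ms (window 3): DENY
  req#17 t=31ms (window 3): DENY
  req#18 t=31ms (window 3): DENY
  req#19 t=31ms (window 3): DENY
  req#20 t=31ms (window 3): DENY
  req#21 t=31ms (window 3): DENY

Allowed counts by window: 6

Answer: 6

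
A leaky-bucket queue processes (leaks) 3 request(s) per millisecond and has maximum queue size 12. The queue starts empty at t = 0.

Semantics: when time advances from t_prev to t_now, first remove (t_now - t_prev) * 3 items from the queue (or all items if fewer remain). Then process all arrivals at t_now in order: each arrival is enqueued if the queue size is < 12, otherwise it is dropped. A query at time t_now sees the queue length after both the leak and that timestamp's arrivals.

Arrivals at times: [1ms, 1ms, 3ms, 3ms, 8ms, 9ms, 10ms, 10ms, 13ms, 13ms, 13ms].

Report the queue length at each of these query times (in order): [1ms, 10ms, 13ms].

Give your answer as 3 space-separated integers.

Answer: 2 2 3

Derivation:
Queue lengths at query times:
  query t=1ms: backlog = 2
  query t=10ms: backlog = 2
  query t=13ms: backlog = 3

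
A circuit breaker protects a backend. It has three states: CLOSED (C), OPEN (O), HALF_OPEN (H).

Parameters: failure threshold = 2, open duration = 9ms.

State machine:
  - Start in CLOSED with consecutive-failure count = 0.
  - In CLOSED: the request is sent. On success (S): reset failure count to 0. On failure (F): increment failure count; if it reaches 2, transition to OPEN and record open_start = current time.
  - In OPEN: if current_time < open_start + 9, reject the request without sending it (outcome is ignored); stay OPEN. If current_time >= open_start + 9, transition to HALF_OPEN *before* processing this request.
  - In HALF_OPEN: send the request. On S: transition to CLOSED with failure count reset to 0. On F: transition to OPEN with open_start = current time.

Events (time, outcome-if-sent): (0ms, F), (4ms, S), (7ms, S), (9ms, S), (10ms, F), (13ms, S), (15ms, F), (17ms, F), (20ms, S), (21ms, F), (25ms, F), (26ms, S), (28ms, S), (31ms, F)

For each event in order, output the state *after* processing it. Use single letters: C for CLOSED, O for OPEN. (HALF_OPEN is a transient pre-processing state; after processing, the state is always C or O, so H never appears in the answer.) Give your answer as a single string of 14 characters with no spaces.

Answer: CCCCCCCOOOOCCC

Derivation:
State after each event:
  event#1 t=0ms outcome=F: state=CLOSED
  event#2 t=4ms outcome=S: state=CLOSED
  event#3 t=7ms outcome=S: state=CLOSED
  event#4 t=9ms outcome=S: state=CLOSED
  event#5 t=10ms outcome=F: state=CLOSED
  event#6 t=13ms outcome=S: state=CLOSED
  event#7 t=15ms outcome=F: state=CLOSED
  event#8 t=17ms outcome=F: state=OPEN
  event#9 t=20ms outcome=S: state=OPEN
  event#10 t=21ms outcome=F: state=OPEN
  event#11 t=25ms outcome=F: state=OPEN
  event#12 t=26ms outcome=S: state=CLOSED
  event#13 t=28ms outcome=S: state=CLOSED
  event#14 t=31ms outcome=F: state=CLOSED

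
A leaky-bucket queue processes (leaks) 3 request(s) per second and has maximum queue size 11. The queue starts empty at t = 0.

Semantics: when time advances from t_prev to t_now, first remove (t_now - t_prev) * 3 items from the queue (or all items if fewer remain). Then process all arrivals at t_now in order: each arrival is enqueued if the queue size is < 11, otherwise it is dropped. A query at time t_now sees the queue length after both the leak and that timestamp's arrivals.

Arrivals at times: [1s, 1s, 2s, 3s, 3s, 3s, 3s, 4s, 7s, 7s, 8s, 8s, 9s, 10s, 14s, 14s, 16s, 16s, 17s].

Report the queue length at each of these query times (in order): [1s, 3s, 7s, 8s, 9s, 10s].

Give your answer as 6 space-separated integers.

Queue lengths at query times:
  query t=1s: backlog = 2
  query t=3s: backlog = 4
  query t=7s: backlog = 2
  query t=8s: backlog = 2
  query t=9s: backlog = 1
  query t=10s: backlog = 1

Answer: 2 4 2 2 1 1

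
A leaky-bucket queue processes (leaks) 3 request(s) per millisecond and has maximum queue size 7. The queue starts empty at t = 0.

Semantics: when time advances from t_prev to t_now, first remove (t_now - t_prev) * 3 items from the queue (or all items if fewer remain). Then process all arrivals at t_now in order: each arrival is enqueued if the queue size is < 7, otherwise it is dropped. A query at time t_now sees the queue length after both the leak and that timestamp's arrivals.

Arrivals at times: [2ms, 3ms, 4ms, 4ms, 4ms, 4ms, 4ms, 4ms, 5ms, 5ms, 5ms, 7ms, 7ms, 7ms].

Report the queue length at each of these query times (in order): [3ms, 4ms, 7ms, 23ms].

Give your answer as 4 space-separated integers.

Queue lengths at query times:
  query t=3ms: backlog = 1
  query t=4ms: backlog = 6
  query t=7ms: backlog = 3
  query t=23ms: backlog = 0

Answer: 1 6 3 0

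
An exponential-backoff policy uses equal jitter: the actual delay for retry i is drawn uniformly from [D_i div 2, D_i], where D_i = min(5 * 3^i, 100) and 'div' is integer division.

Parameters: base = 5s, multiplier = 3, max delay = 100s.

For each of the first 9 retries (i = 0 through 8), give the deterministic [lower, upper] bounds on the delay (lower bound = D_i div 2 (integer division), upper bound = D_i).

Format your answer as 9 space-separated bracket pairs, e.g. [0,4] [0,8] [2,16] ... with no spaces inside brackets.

Computing bounds per retry:
  i=0: D_i=min(5*3^0,100)=5, bounds=[2,5]
  i=1: D_i=min(5*3^1,100)=15, bounds=[7,15]
  i=2: D_i=min(5*3^2,100)=45, bounds=[22,45]
  i=3: D_i=min(5*3^3,100)=100, bounds=[50,100]
  i=4: D_i=min(5*3^4,100)=100, bounds=[50,100]
  i=5: D_i=min(5*3^5,100)=100, bounds=[50,100]
  i=6: D_i=min(5*3^6,100)=100, bounds=[50,100]
  i=7: D_i=min(5*3^7,100)=100, bounds=[50,100]
  i=8: D_i=min(5*3^8,100)=100, bounds=[50,100]

Answer: [2,5] [7,15] [22,45] [50,100] [50,100] [50,100] [50,100] [50,100] [50,100]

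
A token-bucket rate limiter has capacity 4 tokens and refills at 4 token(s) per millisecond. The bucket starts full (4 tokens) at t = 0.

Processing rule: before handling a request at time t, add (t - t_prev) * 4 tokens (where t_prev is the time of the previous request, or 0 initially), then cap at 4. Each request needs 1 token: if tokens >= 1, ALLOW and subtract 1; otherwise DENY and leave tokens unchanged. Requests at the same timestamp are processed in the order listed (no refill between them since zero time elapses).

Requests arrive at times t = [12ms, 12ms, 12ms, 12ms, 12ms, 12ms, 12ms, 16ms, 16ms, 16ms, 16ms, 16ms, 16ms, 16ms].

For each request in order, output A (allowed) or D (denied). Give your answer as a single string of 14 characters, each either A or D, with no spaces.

Simulating step by step:
  req#1 t=12ms: ALLOW
  req#2 t=12ms: ALLOW
  req#3 t=12ms: ALLOW
  req#4 t=12ms: ALLOW
  req#5 t=12ms: DENY
  req#6 t=12ms: DENY
  req#7 t=12ms: DENY
  req#8 t=16ms: ALLOW
  req#9 t=16ms: ALLOW
  req#10 t=16ms: ALLOW
  req#11 t=16ms: ALLOW
  req#12 t=16ms: DENY
  req#13 t=16ms: DENY
  req#14 t=16ms: DENY

Answer: AAAADDDAAAADDD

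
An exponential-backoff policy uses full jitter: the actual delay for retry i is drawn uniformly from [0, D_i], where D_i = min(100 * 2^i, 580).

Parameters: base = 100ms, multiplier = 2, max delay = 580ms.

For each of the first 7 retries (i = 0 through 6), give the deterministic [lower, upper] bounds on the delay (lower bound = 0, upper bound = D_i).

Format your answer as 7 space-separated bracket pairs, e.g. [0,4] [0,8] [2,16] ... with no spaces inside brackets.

Answer: [0,100] [0,200] [0,400] [0,580] [0,580] [0,580] [0,580]

Derivation:
Computing bounds per retry:
  i=0: D_i=min(100*2^0,580)=100, bounds=[0,100]
  i=1: D_i=min(100*2^1,580)=200, bounds=[0,200]
  i=2: D_i=min(100*2^2,580)=400, bounds=[0,400]
  i=3: D_i=min(100*2^3,580)=580, bounds=[0,580]
  i=4: D_i=min(100*2^4,580)=580, bounds=[0,580]
  i=5: D_i=min(100*2^5,580)=580, bounds=[0,580]
  i=6: D_i=min(100*2^6,580)=580, bounds=[0,580]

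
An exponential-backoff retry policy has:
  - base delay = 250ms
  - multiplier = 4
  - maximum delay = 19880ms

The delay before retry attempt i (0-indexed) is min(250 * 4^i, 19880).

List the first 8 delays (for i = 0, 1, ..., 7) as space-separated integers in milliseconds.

Computing each delay:
  i=0: min(250*4^0, 19880) = 250
  i=1: min(250*4^1, 19880) = 1000
  i=2: min(250*4^2, 19880) = 4000
  i=3: min(250*4^3, 19880) = 16000
  i=4: min(250*4^4, 19880) = 19880
  i=5: min(250*4^5, 19880) = 19880
  i=6: min(250*4^6, 19880) = 19880
  i=7: min(250*4^7, 19880) = 19880

Answer: 250 1000 4000 16000 19880 19880 19880 19880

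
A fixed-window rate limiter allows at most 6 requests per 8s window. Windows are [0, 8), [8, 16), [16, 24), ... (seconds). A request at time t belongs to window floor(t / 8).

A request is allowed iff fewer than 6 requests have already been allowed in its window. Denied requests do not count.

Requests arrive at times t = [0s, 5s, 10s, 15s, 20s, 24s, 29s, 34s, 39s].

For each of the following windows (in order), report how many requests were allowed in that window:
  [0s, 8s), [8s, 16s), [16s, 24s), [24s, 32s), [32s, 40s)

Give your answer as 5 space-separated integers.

Processing requests:
  req#1 t=0s (window 0): ALLOW
  req#2 t=5s (window 0): ALLOW
  req#3 t=10s (window 1): ALLOW
  req#4 t=15s (window 1): ALLOW
  req#5 t=20s (window 2): ALLOW
  req#6 t=24s (window 3): ALLOW
  req#7 t=29s (window 3): ALLOW
  req#8 t=34s (window 4): ALLOW
  req#9 t=39s (window 4): ALLOW

Allowed counts by window: 2 2 1 2 2

Answer: 2 2 1 2 2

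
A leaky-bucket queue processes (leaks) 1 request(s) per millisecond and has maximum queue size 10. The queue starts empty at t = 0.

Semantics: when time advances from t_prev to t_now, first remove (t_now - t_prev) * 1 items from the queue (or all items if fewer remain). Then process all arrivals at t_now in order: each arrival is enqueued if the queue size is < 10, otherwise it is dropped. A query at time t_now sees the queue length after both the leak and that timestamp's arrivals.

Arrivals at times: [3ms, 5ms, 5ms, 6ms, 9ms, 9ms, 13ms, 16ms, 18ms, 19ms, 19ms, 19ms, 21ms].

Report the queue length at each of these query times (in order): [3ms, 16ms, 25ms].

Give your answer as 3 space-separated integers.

Answer: 1 1 0

Derivation:
Queue lengths at query times:
  query t=3ms: backlog = 1
  query t=16ms: backlog = 1
  query t=25ms: backlog = 0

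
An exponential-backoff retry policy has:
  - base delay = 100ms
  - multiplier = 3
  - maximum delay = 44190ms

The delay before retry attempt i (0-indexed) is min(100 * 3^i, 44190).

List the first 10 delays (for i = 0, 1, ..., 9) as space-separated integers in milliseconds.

Answer: 100 300 900 2700 8100 24300 44190 44190 44190 44190

Derivation:
Computing each delay:
  i=0: min(100*3^0, 44190) = 100
  i=1: min(100*3^1, 44190) = 300
  i=2: min(100*3^2, 44190) = 900
  i=3: min(100*3^3, 44190) = 2700
  i=4: min(100*3^4, 44190) = 8100
  i=5: min(100*3^5, 44190) = 24300
  i=6: min(100*3^6, 44190) = 44190
  i=7: min(100*3^7, 44190) = 44190
  i=8: min(100*3^8, 44190) = 44190
  i=9: min(100*3^9, 44190) = 44190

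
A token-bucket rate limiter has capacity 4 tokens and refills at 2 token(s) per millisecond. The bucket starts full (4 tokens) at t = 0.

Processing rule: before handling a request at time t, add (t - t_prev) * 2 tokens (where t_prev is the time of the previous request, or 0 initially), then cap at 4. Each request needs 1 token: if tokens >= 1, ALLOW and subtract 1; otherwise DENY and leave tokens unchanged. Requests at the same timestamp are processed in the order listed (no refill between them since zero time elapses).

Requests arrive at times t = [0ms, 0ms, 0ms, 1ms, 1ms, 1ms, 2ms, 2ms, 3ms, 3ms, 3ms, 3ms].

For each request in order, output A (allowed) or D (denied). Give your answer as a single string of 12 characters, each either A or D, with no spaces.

Answer: AAAAAAAAAADD

Derivation:
Simulating step by step:
  req#1 t=0ms: ALLOW
  req#2 t=0ms: ALLOW
  req#3 t=0ms: ALLOW
  req#4 t=1ms: ALLOW
  req#5 t=1ms: ALLOW
  req#6 t=1ms: ALLOW
  req#7 t=2ms: ALLOW
  req#8 t=2ms: ALLOW
  req#9 t=3ms: ALLOW
  req#10 t=3ms: ALLOW
  req#11 t=3ms: DENY
  req#12 t=3ms: DENY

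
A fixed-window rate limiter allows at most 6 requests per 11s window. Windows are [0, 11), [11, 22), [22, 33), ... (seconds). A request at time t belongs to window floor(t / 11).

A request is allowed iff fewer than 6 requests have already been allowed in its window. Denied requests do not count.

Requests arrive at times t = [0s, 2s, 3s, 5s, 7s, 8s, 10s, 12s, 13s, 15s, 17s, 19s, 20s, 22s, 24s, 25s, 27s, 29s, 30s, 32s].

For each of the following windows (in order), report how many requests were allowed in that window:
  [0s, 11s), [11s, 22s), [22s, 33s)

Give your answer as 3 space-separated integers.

Processing requests:
  req#1 t=0s (window 0): ALLOW
  req#2 t=2s (window 0): ALLOW
  req#3 t=3s (window 0): ALLOW
  req#4 t=5s (window 0): ALLOW
  req#5 t=7s (window 0): ALLOW
  req#6 t=8s (window 0): ALLOW
  req#7 t=10s (window 0): DENY
  req#8 t=12s (window 1): ALLOW
  req#9 t=13s (window 1): ALLOW
  req#10 t=15s (window 1): ALLOW
  req#11 t=17s (window 1): ALLOW
  req#12 t=19s (window 1): ALLOW
  req#13 t=20s (window 1): ALLOW
  req#14 t=22s (window 2): ALLOW
  req#15 t=24s (window 2): ALLOW
  req#16 t=25s (window 2): ALLOW
  req#17 t=27s (window 2): ALLOW
  req#18 t=29s (window 2): ALLOW
  req#19 t=30s (window 2): ALLOW
  req#20 t=32s (window 2): DENY

Allowed counts by window: 6 6 6

Answer: 6 6 6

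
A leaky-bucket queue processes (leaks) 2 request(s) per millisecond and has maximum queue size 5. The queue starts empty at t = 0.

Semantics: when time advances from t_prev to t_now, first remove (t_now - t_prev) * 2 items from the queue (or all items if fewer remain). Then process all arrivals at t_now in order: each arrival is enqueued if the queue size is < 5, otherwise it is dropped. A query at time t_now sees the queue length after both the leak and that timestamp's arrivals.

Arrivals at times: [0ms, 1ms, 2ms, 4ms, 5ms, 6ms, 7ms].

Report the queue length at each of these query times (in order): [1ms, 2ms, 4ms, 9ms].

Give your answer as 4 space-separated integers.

Answer: 1 1 1 0

Derivation:
Queue lengths at query times:
  query t=1ms: backlog = 1
  query t=2ms: backlog = 1
  query t=4ms: backlog = 1
  query t=9ms: backlog = 0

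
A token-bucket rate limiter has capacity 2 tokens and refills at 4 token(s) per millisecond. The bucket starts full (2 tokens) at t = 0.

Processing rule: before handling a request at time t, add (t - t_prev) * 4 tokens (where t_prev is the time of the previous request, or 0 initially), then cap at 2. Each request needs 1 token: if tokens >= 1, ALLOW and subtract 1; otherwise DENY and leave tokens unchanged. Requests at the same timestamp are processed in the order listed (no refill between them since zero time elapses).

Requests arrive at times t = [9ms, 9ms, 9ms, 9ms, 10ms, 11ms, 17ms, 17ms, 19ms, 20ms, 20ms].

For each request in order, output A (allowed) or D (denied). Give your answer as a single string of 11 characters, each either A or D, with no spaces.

Simulating step by step:
  req#1 t=9ms: ALLOW
  req#2 t=9ms: ALLOW
  req#3 t=9ms: DENY
  req#4 t=9ms: DENY
  req#5 t=10ms: ALLOW
  req#6 t=11ms: ALLOW
  req#7 t=17ms: ALLOW
  req#8 t=17ms: ALLOW
  req#9 t=19ms: ALLOW
  req#10 t=20ms: ALLOW
  req#11 t=20ms: ALLOW

Answer: AADDAAAAAAA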